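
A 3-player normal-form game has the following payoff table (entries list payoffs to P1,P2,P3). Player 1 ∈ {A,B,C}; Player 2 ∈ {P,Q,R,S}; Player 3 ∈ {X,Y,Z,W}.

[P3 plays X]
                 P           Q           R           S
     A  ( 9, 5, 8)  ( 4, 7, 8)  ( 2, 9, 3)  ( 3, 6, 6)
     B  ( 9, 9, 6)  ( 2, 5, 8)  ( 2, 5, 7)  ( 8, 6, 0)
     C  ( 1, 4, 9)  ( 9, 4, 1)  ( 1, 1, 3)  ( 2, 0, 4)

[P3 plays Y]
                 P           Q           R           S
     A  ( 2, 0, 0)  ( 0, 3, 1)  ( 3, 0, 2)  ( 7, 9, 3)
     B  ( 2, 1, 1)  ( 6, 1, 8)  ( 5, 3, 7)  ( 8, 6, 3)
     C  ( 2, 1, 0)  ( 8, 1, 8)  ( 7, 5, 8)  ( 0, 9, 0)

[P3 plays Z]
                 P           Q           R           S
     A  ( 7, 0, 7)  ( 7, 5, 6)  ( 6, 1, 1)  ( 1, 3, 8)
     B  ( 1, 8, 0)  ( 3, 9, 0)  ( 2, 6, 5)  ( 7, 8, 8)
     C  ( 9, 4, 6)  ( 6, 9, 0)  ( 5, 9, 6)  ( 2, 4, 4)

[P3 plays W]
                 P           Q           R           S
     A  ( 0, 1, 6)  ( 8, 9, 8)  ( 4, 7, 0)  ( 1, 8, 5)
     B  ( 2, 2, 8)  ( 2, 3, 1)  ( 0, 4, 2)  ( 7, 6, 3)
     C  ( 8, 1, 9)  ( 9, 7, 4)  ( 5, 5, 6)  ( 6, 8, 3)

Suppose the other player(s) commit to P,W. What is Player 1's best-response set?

u_1(A vs P,W) = 0
u_1(B vs P,W) = 2
u_1(C vs P,W) = 8
max payoff 8 at {C}

argmax u_1 = {C}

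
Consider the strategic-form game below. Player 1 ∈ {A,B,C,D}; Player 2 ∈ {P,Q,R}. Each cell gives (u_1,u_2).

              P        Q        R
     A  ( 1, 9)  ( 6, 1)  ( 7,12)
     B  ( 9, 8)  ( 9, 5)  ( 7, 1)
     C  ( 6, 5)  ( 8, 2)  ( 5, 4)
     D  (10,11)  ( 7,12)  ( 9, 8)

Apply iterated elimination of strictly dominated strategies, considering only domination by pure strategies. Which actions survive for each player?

P1 drop A (D beats it: P:10>1 Q:7>6 R:9>7)
P1 drop C (B beats it: P:9>6 Q:9>8 R:7>5)
P2 drop R (P beats it: B:8>1 D:11>8)
P1→{B,D} P2→{P,Q}

Survivors P1:{B,D} P2:{P,Q}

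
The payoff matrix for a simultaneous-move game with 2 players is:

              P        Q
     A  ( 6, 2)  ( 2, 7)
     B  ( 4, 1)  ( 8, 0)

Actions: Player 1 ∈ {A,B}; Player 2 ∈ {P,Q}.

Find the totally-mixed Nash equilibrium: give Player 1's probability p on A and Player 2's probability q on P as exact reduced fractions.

(p,q) = (1/6, 3/4)

P1 indiff ⇒ q·6+(1-q)·2 = q·4+(1-q)·8 ⇒ q(2) = (1-q)(6) ⇒ q = 3/4
P2 indiff ⇒ p·2+(1-p)·1 = p·7+(1-p)·0 ⇒ p(-5) = (1-p)(-1) ⇒ p = 1/6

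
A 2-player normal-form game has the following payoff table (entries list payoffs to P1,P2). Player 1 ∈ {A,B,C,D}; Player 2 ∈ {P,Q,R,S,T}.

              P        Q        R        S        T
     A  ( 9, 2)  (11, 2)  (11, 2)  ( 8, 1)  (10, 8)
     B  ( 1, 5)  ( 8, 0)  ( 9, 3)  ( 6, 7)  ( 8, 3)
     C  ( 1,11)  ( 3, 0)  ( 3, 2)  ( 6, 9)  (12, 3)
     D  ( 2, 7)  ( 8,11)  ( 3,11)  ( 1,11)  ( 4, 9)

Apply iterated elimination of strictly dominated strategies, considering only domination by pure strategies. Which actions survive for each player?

Survivors P1:{A,C} P2:{P,T}

P1 drop B (A beats it: P:9>1 Q:11>8 R:11>9 S:8>6 T:10>8)
P1 drop D (A beats it: P:9>2 Q:11>8 R:11>3 S:8>1 T:10>4)
P2 drop Q (T beats it: A:8>2 C:3>0)
P2 drop R (T beats it: A:8>2 C:3>2)
P2 drop S (P beats it: A:2>1 C:11>9)
P1→{A,C} P2→{P,T}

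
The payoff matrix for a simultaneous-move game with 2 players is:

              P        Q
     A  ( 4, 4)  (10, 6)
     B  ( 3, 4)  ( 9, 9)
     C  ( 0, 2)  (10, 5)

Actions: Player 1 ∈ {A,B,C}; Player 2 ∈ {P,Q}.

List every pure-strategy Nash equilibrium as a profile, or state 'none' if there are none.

PSNE = {(A,Q), (C,Q)}

(A,P): not NE [P2→Q gives 6>4]
(A,Q): NE
(B,P): not NE [P1→A gives 4>3; P2→Q gives 9>4]
(B,Q): not NE [P1→C gives 10>9]
(C,P): not NE [P1→A gives 4>0; P2→Q gives 5>2]
(C,Q): NE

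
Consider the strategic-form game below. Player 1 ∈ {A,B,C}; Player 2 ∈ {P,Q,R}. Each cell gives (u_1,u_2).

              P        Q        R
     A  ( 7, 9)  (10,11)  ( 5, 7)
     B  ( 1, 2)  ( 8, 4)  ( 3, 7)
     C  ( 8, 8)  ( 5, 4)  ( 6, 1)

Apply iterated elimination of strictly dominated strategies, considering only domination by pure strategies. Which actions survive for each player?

Remaining: P1:{A,C} P2:{P,Q}

P1 drop B (A beats it: P:7>1 Q:10>8 R:5>3)
P2 drop R (P beats it: A:9>7 C:8>1)
P1→{A,C} P2→{P,Q}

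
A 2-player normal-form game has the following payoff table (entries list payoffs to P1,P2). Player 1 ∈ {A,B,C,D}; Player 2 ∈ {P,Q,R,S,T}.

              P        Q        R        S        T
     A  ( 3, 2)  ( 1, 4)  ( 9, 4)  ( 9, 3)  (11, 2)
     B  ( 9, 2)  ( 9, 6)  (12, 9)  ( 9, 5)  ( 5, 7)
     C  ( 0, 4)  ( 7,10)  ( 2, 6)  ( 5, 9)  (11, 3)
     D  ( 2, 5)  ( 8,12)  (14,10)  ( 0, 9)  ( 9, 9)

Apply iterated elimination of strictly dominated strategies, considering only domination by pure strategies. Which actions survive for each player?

P2 drop P (Q beats it: A:4>2 B:6>2 C:10>4 D:12>5)
P2 drop S (Q beats it: A:4>3 B:6>5 C:10>9 D:12>9)
P2 drop T (R beats it: A:4>2 B:9>7 C:6>3 D:10>9)
P1 drop A (B beats it: Q:9>1 R:12>9)
P1 drop C (B beats it: Q:9>7 R:12>2)
P1→{B,D} P2→{Q,R}

Survivors P1:{B,D} P2:{Q,R}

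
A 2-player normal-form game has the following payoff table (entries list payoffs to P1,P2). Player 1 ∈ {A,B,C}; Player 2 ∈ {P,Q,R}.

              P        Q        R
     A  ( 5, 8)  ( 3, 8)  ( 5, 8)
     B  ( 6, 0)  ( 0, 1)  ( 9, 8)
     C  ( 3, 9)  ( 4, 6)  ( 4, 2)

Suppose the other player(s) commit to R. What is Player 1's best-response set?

BR_1 = {B}

u_1(A vs R) = 5
u_1(B vs R) = 9
u_1(C vs R) = 4
max payoff 9 at {B}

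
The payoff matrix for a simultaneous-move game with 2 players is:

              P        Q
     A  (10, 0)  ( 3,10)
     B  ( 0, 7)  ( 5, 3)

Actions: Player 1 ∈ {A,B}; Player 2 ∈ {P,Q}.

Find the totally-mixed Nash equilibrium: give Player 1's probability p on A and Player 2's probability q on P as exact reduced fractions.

p=2/7, q=1/6

P1 indiff ⇒ q·10+(1-q)·3 = q·0+(1-q)·5 ⇒ q(10) = (1-q)(2) ⇒ q = 1/6
P2 indiff ⇒ p·0+(1-p)·7 = p·10+(1-p)·3 ⇒ p(-10) = (1-p)(-4) ⇒ p = 2/7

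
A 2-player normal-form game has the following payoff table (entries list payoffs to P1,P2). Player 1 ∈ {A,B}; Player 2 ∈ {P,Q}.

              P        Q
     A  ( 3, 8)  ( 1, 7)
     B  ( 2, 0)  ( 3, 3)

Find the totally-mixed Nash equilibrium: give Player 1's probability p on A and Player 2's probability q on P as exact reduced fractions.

P1 indiff ⇒ q·3+(1-q)·1 = q·2+(1-q)·3 ⇒ q(1) = (1-q)(2) ⇒ q = 2/3
P2 indiff ⇒ p·8+(1-p)·0 = p·7+(1-p)·3 ⇒ p(1) = (1-p)(3) ⇒ p = 3/4

P1 mixes 3/4 on A; P2 mixes 2/3 on P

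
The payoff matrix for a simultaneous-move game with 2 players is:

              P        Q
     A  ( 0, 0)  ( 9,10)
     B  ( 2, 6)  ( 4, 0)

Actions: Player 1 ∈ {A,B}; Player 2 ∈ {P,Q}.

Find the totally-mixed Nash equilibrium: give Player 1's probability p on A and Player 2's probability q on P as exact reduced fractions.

P1 indiff ⇒ q·0+(1-q)·9 = q·2+(1-q)·4 ⇒ q(-2) = (1-q)(-5) ⇒ q = 5/7
P2 indiff ⇒ p·0+(1-p)·6 = p·10+(1-p)·0 ⇒ p(-10) = (1-p)(-6) ⇒ p = 3/8

p=3/8, q=5/7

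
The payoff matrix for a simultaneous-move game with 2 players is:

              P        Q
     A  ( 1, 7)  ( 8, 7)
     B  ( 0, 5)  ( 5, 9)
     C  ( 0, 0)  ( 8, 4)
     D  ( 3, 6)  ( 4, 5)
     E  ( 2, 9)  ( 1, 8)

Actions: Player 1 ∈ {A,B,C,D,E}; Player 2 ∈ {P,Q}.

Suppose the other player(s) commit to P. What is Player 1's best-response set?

P1 best: {D}

u_1(A vs P) = 1
u_1(B vs P) = 0
u_1(C vs P) = 0
u_1(D vs P) = 3
u_1(E vs P) = 2
max payoff 3 at {D}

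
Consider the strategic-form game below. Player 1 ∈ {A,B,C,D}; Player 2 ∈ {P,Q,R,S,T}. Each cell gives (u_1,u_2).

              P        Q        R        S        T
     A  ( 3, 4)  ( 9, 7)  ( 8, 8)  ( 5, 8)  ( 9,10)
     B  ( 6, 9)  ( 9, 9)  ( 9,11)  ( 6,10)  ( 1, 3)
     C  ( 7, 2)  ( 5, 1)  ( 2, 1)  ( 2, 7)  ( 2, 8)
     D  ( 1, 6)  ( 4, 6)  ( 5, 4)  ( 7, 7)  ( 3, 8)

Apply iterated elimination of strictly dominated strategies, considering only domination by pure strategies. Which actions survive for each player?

P2 drop P (S beats it: A:8>4 B:10>9 C:7>2 D:7>6)
P1 drop C (A beats it: Q:9>5 R:8>2 S:5>2 T:9>2)
P2 drop Q (S beats it: A:8>7 B:10>9 D:7>6)
P1→{A,B,D} P2→{R,S,T}

Survivors P1:{A,B,D} P2:{R,S,T}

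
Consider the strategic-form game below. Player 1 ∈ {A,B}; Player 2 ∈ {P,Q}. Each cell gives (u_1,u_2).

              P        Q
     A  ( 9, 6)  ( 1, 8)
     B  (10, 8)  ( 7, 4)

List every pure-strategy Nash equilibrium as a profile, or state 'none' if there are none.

(A,P): not NE [P1→B gives 10>9; P2→Q gives 8>6]
(A,Q): not NE [P1→B gives 7>1]
(B,P): NE
(B,Q): not NE [P2→P gives 8>4]

Nash profiles: (B,P)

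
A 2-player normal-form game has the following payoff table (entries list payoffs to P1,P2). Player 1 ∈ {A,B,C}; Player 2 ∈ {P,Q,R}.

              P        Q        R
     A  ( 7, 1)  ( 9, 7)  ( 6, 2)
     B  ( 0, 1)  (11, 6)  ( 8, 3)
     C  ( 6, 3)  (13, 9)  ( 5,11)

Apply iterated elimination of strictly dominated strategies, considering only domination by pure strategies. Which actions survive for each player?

IESDS → P1:{B,C} P2:{Q,R}

P2 drop P (Q beats it: A:7>1 B:6>1 C:9>3)
P1 drop A (B beats it: Q:11>9 R:8>6)
P1→{B,C} P2→{Q,R}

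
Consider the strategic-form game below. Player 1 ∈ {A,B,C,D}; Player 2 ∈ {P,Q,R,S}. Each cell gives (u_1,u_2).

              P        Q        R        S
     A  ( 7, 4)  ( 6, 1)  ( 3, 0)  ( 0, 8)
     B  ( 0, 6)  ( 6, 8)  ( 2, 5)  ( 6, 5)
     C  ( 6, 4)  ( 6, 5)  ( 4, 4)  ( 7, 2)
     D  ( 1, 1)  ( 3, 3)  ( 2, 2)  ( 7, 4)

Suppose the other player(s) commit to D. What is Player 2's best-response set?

BR_2 = {S}

u_2(P vs D) = 1
u_2(Q vs D) = 3
u_2(R vs D) = 2
u_2(S vs D) = 4
max payoff 4 at {S}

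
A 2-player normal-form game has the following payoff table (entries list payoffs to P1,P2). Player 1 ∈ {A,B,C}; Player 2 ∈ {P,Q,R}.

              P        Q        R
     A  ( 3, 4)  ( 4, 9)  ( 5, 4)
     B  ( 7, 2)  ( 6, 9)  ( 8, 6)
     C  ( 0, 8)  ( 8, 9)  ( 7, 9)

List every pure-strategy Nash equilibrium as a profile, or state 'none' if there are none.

Nash profiles: (C,Q)

(A,P): not NE [P1→B gives 7>3; P2→Q gives 9>4]
(A,Q): not NE [P1→C gives 8>4]
(A,R): not NE [P1→B gives 8>5; P2→Q gives 9>4]
(B,P): not NE [P2→Q gives 9>2]
(B,Q): not NE [P1→C gives 8>6]
(B,R): not NE [P2→Q gives 9>6]
(C,P): not NE [P1→B gives 7>0; P2→R gives 9>8]
(C,Q): NE
(C,R): not NE [P1→B gives 8>7]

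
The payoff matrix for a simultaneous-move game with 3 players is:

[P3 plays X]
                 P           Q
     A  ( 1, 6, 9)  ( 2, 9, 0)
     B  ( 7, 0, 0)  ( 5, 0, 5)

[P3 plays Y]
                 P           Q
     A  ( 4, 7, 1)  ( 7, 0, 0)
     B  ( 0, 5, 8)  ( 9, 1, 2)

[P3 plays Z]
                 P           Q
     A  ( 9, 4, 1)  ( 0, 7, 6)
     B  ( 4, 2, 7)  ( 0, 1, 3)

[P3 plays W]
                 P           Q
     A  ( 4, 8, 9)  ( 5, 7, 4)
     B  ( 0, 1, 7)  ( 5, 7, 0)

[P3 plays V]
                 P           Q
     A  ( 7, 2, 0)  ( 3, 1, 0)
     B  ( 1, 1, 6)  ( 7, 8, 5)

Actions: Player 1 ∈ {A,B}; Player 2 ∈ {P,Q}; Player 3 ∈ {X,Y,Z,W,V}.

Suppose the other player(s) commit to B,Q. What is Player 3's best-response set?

BR_3 = {X,V}

u_3(X vs B,Q) = 5
u_3(Y vs B,Q) = 2
u_3(Z vs B,Q) = 3
u_3(W vs B,Q) = 0
u_3(V vs B,Q) = 5
max payoff 5 at {X,V}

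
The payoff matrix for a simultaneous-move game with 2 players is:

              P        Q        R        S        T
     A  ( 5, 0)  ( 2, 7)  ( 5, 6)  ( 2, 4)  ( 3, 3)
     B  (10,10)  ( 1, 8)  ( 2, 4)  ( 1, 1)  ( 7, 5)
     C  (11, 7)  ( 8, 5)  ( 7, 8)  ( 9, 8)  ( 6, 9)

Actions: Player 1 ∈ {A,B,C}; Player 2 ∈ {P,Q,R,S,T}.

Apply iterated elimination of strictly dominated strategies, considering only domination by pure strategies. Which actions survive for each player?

P1 drop A (C beats it: P:11>5 Q:8>2 R:7>5 S:9>2 T:6>3)
P2 drop Q (P beats it: B:10>8 C:7>5)
P2 drop R (T beats it: B:5>4 C:9>8)
P2 drop S (T beats it: B:5>1 C:9>8)
P1→{B,C} P2→{P,T}

IESDS → P1:{B,C} P2:{P,T}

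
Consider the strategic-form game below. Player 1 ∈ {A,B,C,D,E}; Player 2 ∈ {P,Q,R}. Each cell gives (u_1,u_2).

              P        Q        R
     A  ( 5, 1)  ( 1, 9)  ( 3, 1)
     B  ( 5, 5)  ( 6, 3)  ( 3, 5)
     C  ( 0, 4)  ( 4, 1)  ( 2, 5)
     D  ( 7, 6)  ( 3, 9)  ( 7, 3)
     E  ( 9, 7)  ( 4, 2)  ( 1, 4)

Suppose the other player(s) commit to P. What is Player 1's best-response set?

u_1(A vs P) = 5
u_1(B vs P) = 5
u_1(C vs P) = 0
u_1(D vs P) = 7
u_1(E vs P) = 9
max payoff 9 at {E}

P1 best: {E}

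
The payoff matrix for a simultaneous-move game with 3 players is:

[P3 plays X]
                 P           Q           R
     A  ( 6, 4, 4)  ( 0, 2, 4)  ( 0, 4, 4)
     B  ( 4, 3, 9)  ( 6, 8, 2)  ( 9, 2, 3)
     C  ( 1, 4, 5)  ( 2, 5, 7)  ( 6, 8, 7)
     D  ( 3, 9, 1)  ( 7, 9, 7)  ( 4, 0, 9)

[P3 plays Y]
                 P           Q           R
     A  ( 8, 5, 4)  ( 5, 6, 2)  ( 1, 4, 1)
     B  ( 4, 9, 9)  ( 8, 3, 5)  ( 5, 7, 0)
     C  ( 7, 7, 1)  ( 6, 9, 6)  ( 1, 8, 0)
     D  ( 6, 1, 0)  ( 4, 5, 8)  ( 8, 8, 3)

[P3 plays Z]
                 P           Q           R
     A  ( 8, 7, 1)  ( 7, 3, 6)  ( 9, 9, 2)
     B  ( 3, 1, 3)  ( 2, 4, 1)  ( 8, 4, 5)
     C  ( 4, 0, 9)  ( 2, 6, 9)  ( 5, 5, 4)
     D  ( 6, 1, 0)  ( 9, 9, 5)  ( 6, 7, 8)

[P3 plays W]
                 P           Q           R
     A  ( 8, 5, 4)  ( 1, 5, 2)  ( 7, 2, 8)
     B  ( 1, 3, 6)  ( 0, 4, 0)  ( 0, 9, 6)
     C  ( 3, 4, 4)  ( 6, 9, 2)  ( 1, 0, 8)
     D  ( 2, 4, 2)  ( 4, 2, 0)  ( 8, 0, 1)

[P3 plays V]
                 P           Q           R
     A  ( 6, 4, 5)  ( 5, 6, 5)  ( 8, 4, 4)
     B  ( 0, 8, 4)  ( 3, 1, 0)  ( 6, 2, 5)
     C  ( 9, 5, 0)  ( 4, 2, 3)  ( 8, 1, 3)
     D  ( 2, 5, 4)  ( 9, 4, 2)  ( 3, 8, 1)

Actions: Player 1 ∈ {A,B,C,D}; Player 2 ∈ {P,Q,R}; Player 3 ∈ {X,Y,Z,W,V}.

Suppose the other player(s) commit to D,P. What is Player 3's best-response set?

P3 best: {V}

u_3(X vs D,P) = 1
u_3(Y vs D,P) = 0
u_3(Z vs D,P) = 0
u_3(W vs D,P) = 2
u_3(V vs D,P) = 4
max payoff 4 at {V}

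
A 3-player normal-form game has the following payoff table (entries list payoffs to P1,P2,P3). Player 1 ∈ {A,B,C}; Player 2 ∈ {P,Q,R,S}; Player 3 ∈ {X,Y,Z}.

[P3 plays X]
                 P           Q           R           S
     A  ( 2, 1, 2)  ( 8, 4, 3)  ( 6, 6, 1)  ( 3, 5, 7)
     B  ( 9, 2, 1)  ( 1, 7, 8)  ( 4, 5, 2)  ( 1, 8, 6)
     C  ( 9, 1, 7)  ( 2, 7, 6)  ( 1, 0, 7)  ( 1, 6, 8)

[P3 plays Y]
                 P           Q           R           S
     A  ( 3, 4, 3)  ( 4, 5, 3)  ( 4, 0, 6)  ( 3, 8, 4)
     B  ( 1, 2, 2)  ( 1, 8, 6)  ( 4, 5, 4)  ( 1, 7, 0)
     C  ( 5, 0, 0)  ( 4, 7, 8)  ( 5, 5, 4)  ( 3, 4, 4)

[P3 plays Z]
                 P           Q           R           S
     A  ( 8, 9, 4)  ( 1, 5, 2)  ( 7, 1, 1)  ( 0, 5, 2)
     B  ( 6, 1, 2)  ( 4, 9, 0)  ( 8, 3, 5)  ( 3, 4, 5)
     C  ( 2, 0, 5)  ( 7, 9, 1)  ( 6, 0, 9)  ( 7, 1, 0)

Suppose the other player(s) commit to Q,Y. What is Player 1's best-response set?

P1 best: {A,C}

u_1(A vs Q,Y) = 4
u_1(B vs Q,Y) = 1
u_1(C vs Q,Y) = 4
max payoff 4 at {A,C}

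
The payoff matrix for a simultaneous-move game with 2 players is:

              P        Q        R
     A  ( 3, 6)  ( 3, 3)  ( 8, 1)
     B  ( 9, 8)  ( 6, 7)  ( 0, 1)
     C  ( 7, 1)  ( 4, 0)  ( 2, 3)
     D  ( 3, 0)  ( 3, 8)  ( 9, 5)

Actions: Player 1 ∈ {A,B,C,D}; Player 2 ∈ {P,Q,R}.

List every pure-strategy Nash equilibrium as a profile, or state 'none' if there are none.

(A,P): not NE [P1→B gives 9>3]
(A,Q): not NE [P1→B gives 6>3; P2→P gives 6>3]
(A,R): not NE [P1→D gives 9>8; P2→P gives 6>1]
(B,P): NE
(B,Q): not NE [P2→P gives 8>7]
(B,R): not NE [P1→D gives 9>0; P2→P gives 8>1]
(C,P): not NE [P1→B gives 9>7; P2→R gives 3>1]
(C,Q): not NE [P1→B gives 6>4; P2→R gives 3>0]
(C,R): not NE [P1→D gives 9>2]
(D,P): not NE [P1→B gives 9>3; P2→Q gives 8>0]
(D,Q): not NE [P1→B gives 6>3]
(D,R): not NE [P2→Q gives 8>5]

NE set: (B,P)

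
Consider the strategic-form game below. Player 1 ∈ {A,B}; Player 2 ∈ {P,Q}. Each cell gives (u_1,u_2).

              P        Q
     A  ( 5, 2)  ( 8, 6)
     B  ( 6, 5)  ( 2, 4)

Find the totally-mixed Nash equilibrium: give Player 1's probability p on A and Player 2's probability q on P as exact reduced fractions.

P1 indiff ⇒ q·5+(1-q)·8 = q·6+(1-q)·2 ⇒ q(-1) = (1-q)(-6) ⇒ q = 6/7
P2 indiff ⇒ p·2+(1-p)·5 = p·6+(1-p)·4 ⇒ p(-4) = (1-p)(-1) ⇒ p = 1/5

p=1/5, q=6/7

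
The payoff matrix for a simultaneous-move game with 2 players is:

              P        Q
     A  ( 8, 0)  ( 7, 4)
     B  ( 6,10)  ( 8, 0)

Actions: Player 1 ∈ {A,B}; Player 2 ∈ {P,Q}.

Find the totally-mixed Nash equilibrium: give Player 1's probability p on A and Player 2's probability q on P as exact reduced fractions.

P1 indiff ⇒ q·8+(1-q)·7 = q·6+(1-q)·8 ⇒ q(2) = (1-q)(1) ⇒ q = 1/3
P2 indiff ⇒ p·0+(1-p)·10 = p·4+(1-p)·0 ⇒ p(-4) = (1-p)(-10) ⇒ p = 5/7

(p,q) = (5/7, 1/3)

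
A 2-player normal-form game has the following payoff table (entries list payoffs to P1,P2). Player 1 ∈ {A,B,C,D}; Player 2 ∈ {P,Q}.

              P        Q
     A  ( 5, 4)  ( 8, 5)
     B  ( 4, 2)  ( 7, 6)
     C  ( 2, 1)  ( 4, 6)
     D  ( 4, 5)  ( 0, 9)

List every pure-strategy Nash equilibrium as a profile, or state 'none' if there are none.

(A,P): not NE [P2→Q gives 5>4]
(A,Q): NE
(B,P): not NE [P1→A gives 5>4; P2→Q gives 6>2]
(B,Q): not NE [P1→A gives 8>7]
(C,P): not NE [P1→A gives 5>2; P2→Q gives 6>1]
(C,Q): not NE [P1→A gives 8>4]
(D,P): not NE [P1→A gives 5>4; P2→Q gives 9>5]
(D,Q): not NE [P1→A gives 8>0]

PSNE = {(A,Q)}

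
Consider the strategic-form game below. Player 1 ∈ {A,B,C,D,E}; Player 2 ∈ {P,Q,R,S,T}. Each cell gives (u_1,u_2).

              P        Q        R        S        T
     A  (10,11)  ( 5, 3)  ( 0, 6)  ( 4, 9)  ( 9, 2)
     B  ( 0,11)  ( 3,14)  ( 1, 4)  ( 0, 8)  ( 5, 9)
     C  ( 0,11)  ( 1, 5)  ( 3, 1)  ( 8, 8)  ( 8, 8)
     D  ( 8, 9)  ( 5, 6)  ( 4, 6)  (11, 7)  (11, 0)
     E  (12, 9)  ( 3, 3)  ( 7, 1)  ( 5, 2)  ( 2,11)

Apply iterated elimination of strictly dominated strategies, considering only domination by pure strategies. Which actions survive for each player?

IESDS → P1:{A,D,E} P2:{P,T}

P1 drop B (D beats it: P:8>0 Q:5>3 R:4>1 S:11>0 T:11>5)
P1 drop C (D beats it: P:8>0 Q:5>1 R:4>3 S:11>8 T:11>8)
P2 drop Q (P beats it: A:11>3 D:9>6 E:9>3)
P2 drop R (P beats it: A:11>6 D:9>6 E:9>1)
P2 drop S (P beats it: A:11>9 D:9>7 E:9>2)
P1→{A,D,E} P2→{P,T}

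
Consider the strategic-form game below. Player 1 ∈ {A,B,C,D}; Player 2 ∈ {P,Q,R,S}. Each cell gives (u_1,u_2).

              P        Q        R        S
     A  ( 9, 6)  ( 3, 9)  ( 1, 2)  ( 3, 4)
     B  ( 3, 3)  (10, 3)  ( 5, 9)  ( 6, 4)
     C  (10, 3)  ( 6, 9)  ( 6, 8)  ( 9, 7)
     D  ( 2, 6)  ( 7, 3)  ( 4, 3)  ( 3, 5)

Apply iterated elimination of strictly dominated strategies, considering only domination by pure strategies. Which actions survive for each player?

IESDS → P1:{B,C} P2:{Q,R}

P1 drop A (C beats it: P:10>9 Q:6>3 R:6>1 S:9>3)
P1 drop D (B beats it: P:3>2 Q:10>7 R:5>4 S:6>3)
P2 drop P (R beats it: B:9>3 C:8>3)
P2 drop S (R beats it: B:9>4 C:8>7)
P1→{B,C} P2→{Q,R}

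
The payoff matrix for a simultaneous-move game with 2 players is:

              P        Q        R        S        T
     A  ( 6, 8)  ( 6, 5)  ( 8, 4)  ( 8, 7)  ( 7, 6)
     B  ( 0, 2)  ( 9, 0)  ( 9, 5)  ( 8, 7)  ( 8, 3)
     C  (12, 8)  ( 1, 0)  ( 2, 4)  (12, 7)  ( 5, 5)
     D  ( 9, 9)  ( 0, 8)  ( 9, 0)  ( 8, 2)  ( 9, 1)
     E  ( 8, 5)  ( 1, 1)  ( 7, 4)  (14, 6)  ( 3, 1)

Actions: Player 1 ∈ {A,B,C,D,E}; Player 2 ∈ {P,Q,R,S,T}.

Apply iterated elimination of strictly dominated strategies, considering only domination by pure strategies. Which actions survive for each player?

P2 drop Q (P beats it: A:8>5 B:2>0 C:8>0 D:9>8 E:5>1)
P2 drop R (S beats it: A:7>4 B:7>5 C:7>4 D:2>0 E:6>4)
P2 drop T (S beats it: A:7>6 B:7>3 C:7>5 D:2>1 E:6>1)
P1 drop A (C beats it: P:12>6 S:12>8)
P1 drop B (C beats it: P:12>0 S:12>8)
P1 drop D (C beats it: P:12>9 S:12>8)
P1→{C,E} P2→{P,S}

Remaining: P1:{C,E} P2:{P,S}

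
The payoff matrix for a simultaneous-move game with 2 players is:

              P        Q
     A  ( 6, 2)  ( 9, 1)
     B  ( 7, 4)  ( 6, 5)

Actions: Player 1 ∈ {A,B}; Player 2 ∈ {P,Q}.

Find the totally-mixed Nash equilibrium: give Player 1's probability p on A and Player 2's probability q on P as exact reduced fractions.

p=1/2, q=3/4

P1 indiff ⇒ q·6+(1-q)·9 = q·7+(1-q)·6 ⇒ q(-1) = (1-q)(-3) ⇒ q = 3/4
P2 indiff ⇒ p·2+(1-p)·4 = p·1+(1-p)·5 ⇒ p(1) = (1-p)(1) ⇒ p = 1/2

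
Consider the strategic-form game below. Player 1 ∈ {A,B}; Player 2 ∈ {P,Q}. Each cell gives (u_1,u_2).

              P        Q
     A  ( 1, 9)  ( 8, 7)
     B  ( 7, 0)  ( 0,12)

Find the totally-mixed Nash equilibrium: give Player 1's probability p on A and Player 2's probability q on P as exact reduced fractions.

p=6/7, q=4/7

P1 indiff ⇒ q·1+(1-q)·8 = q·7+(1-q)·0 ⇒ q(-6) = (1-q)(-8) ⇒ q = 4/7
P2 indiff ⇒ p·9+(1-p)·0 = p·7+(1-p)·12 ⇒ p(2) = (1-p)(12) ⇒ p = 6/7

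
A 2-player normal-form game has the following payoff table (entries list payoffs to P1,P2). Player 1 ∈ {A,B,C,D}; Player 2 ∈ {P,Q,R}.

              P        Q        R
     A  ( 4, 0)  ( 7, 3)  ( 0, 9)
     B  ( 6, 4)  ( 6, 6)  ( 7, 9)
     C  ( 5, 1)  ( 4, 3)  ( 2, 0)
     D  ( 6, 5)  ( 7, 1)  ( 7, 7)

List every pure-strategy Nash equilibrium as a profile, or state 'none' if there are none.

NE set: (B,R), (D,R)

(A,P): not NE [P1→D gives 6>4; P2→R gives 9>0]
(A,Q): not NE [P2→R gives 9>3]
(A,R): not NE [P1→D gives 7>0]
(B,P): not NE [P2→R gives 9>4]
(B,Q): not NE [P1→D gives 7>6; P2→R gives 9>6]
(B,R): NE
(C,P): not NE [P1→D gives 6>5; P2→Q gives 3>1]
(C,Q): not NE [P1→D gives 7>4]
(C,R): not NE [P1→D gives 7>2; P2→Q gives 3>0]
(D,P): not NE [P2→R gives 7>5]
(D,Q): not NE [P2→R gives 7>1]
(D,R): NE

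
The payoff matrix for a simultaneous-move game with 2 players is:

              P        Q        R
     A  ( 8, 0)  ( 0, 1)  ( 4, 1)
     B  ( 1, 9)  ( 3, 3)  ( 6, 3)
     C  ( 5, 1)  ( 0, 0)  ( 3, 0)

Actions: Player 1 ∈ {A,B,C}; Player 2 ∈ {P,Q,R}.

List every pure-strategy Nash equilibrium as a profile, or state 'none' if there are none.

(A,P): not NE [P2→R gives 1>0]
(A,Q): not NE [P1→B gives 3>0]
(A,R): not NE [P1→B gives 6>4]
(B,P): not NE [P1→A gives 8>1]
(B,Q): not NE [P2→P gives 9>3]
(B,R): not NE [P2→P gives 9>3]
(C,P): not NE [P1→A gives 8>5]
(C,Q): not NE [P1→B gives 3>0; P2→P gives 1>0]
(C,R): not NE [P1→B gives 6>3; P2→P gives 1>0]

Equilibria: none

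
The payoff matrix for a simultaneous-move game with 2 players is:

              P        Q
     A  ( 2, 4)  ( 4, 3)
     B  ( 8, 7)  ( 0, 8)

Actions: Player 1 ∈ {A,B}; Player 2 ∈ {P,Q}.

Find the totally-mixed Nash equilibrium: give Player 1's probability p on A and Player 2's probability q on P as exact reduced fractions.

P1 indiff ⇒ q·2+(1-q)·4 = q·8+(1-q)·0 ⇒ q(-6) = (1-q)(-4) ⇒ q = 2/5
P2 indiff ⇒ p·4+(1-p)·7 = p·3+(1-p)·8 ⇒ p(1) = (1-p)(1) ⇒ p = 1/2

(p,q) = (1/2, 2/5)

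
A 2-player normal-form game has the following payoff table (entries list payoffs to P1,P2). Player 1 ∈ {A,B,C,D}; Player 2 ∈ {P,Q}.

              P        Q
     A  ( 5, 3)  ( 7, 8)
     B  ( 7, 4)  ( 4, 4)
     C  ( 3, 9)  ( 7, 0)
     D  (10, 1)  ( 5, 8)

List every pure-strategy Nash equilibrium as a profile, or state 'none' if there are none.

(A,P): not NE [P1→D gives 10>5; P2→Q gives 8>3]
(A,Q): NE
(B,P): not NE [P1→D gives 10>7]
(B,Q): not NE [P1→C gives 7>4]
(C,P): not NE [P1→D gives 10>3]
(C,Q): not NE [P2→P gives 9>0]
(D,P): not NE [P2→Q gives 8>1]
(D,Q): not NE [P1→C gives 7>5]

PSNE = {(A,Q)}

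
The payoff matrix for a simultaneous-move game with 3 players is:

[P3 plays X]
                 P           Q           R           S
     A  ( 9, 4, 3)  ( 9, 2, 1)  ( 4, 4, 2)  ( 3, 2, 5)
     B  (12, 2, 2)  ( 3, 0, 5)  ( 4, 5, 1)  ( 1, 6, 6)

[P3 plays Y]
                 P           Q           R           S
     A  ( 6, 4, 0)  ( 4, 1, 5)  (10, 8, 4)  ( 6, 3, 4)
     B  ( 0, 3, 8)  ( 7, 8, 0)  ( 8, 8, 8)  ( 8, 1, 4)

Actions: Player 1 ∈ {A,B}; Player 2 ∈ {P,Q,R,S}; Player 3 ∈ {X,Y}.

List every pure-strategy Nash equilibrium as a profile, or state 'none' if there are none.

NE set: (A,R,Y)

(A,P,X): not NE [P1→B gives 12>9]
(A,P,Y): not NE [P2→R gives 8>4; P3→X gives 3>0]
(A,Q,X): not NE [P2→R gives 4>2; P3→Y gives 5>1]
(A,Q,Y): not NE [P1→B gives 7>4; P2→R gives 8>1]
(A,R,X): not NE [P3→Y gives 4>2]
(A,R,Y): NE
(A,S,X): not NE [P2→R gives 4>2]
(A,S,Y): not NE [P1→B gives 8>6; P2→R gives 8>3; P3→X gives 5>4]
(B,P,X): not NE [P2→S gives 6>2; P3→Y gives 8>2]
(B,P,Y): not NE [P1→A gives 6>0; P2→R gives 8>3]
(B,Q,X): not NE [P1→A gives 9>3; P2→S gives 6>0]
(B,Q,Y): not NE [P3→X gives 5>0]
(B,R,X): not NE [P2→S gives 6>5; P3→Y gives 8>1]
(B,R,Y): not NE [P1→A gives 10>8]
(B,S,X): not NE [P1→A gives 3>1]
(B,S,Y): not NE [P2→R gives 8>1; P3→X gives 6>4]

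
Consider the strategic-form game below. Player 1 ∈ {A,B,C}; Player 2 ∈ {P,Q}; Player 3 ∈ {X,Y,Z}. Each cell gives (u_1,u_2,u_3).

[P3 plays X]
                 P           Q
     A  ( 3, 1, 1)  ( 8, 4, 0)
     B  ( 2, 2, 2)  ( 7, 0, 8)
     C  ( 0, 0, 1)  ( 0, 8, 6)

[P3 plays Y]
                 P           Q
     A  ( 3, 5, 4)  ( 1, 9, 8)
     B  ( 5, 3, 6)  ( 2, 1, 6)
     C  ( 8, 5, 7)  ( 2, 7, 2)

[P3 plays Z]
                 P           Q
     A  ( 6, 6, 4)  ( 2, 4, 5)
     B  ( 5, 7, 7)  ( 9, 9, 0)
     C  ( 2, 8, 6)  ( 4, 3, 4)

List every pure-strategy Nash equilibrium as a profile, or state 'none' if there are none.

(A,P,X): not NE [P2→Q gives 4>1; P3→Z gives 4>1]
(A,P,Y): not NE [P1→C gives 8>3; P2→Q gives 9>5]
(A,P,Z): NE
(A,Q,X): not NE [P3→Y gives 8>0]
(A,Q,Y): not NE [P1→C gives 2>1]
(A,Q,Z): not NE [P1→B gives 9>2; P2→P gives 6>4; P3→Y gives 8>5]
(B,P,X): not NE [P1→A gives 3>2; P3→Z gives 7>2]
(B,P,Y): not NE [P1→C gives 8>5; P3→Z gives 7>6]
(B,P,Z): not NE [P1→A gives 6>5; P2→Q gives 9>7]
(B,Q,X): not NE [P1→A gives 8>7; P2→P gives 2>0]
(B,Q,Y): not NE [P2→P gives 3>1; P3→X gives 8>6]
(B,Q,Z): not NE [P3→X gives 8>0]
(C,P,X): not NE [P1→A gives 3>0; P2→Q gives 8>0; P3→Y gives 7>1]
(C,P,Y): not NE [P2→Q gives 7>5]
(C,P,Z): not NE [P1→A gives 6>2; P3→Y gives 7>6]
(C,Q,X): not NE [P1→A gives 8>0]
(C,Q,Y): not NE [P3→X gives 6>2]
(C,Q,Z): not NE [P1→B gives 9>4; P2→P gives 8>3; P3→X gives 6>4]

PSNE = {(A,P,Z)}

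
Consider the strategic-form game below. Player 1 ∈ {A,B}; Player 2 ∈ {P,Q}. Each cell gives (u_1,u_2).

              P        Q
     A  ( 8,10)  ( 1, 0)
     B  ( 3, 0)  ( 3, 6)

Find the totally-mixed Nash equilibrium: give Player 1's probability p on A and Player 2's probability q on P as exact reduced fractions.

P1 indiff ⇒ q·8+(1-q)·1 = q·3+(1-q)·3 ⇒ q(5) = (1-q)(2) ⇒ q = 2/7
P2 indiff ⇒ p·10+(1-p)·0 = p·0+(1-p)·6 ⇒ p(10) = (1-p)(6) ⇒ p = 3/8

p=3/8, q=2/7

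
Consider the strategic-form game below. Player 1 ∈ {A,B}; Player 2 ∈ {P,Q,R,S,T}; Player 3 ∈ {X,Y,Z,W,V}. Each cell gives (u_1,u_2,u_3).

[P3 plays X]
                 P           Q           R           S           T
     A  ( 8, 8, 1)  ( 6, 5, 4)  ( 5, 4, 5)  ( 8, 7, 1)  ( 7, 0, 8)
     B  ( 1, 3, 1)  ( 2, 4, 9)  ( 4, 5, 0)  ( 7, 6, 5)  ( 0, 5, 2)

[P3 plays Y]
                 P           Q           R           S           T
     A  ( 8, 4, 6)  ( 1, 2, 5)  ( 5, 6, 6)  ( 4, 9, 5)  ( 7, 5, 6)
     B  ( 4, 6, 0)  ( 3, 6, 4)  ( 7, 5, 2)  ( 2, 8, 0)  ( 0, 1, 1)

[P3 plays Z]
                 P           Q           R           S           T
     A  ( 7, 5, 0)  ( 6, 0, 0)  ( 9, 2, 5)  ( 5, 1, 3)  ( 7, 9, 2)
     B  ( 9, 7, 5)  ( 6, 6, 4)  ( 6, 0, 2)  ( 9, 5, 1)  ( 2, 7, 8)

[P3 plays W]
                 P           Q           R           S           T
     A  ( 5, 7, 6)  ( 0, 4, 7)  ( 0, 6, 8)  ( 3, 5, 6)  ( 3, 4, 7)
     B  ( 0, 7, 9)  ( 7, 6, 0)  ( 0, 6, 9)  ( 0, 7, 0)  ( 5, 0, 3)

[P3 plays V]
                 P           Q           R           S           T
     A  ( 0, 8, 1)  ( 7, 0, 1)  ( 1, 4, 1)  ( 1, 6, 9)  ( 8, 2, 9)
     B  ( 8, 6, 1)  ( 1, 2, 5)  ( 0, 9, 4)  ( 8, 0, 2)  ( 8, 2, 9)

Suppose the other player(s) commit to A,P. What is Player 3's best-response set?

argmax u_3 = {Y,W}

u_3(X vs A,P) = 1
u_3(Y vs A,P) = 6
u_3(Z vs A,P) = 0
u_3(W vs A,P) = 6
u_3(V vs A,P) = 1
max payoff 6 at {Y,W}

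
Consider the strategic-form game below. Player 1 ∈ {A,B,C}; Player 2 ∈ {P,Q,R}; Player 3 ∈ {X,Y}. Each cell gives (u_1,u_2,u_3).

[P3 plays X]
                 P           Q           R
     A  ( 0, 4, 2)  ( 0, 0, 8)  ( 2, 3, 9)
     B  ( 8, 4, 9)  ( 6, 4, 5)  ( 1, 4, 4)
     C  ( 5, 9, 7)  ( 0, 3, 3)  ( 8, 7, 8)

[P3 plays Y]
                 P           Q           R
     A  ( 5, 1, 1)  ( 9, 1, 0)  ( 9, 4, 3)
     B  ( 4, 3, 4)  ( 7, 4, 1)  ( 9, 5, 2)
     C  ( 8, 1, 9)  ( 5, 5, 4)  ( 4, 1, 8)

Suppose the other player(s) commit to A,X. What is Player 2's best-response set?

u_2(P vs A,X) = 4
u_2(Q vs A,X) = 0
u_2(R vs A,X) = 3
max payoff 4 at {P}

BR_2 = {P}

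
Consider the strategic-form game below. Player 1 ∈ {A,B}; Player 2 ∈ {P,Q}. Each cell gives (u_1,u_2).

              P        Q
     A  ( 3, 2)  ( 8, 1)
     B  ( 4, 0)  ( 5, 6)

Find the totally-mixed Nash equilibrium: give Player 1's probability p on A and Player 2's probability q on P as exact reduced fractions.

p=6/7, q=3/4

P1 indiff ⇒ q·3+(1-q)·8 = q·4+(1-q)·5 ⇒ q(-1) = (1-q)(-3) ⇒ q = 3/4
P2 indiff ⇒ p·2+(1-p)·0 = p·1+(1-p)·6 ⇒ p(1) = (1-p)(6) ⇒ p = 6/7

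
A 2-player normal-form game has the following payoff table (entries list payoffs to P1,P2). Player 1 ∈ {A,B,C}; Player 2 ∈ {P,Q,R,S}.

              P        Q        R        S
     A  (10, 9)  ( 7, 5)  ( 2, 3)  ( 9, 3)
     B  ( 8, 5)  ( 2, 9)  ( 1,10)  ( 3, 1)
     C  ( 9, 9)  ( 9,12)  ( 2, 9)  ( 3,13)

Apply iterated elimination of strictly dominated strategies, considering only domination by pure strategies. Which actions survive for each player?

P1 drop B (A beats it: P:10>8 Q:7>2 R:2>1 S:9>3)
P2 drop R (Q beats it: A:5>3 C:12>9)
P1→{A,C} P2→{P,Q,S}

Remaining: P1:{A,C} P2:{P,Q,S}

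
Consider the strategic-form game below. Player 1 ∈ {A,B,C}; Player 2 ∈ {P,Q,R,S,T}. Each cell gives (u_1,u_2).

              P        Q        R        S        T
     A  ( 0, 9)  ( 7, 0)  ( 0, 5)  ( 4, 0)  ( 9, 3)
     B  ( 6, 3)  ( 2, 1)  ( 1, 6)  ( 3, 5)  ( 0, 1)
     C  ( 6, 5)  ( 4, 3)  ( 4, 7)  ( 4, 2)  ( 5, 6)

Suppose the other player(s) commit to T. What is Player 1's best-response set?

u_1(A vs T) = 9
u_1(B vs T) = 0
u_1(C vs T) = 5
max payoff 9 at {A}

BR_1 = {A}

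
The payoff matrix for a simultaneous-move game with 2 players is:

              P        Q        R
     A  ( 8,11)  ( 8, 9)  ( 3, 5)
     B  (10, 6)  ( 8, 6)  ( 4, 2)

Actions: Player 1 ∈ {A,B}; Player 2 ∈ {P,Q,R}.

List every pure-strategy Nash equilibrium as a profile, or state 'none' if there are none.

(A,P): not NE [P1→B gives 10>8]
(A,Q): not NE [P2→P gives 11>9]
(A,R): not NE [P1→B gives 4>3; P2→P gives 11>5]
(B,P): NE
(B,Q): NE
(B,R): not NE [P2→Q gives 6>2]

NE set: (B,P), (B,Q)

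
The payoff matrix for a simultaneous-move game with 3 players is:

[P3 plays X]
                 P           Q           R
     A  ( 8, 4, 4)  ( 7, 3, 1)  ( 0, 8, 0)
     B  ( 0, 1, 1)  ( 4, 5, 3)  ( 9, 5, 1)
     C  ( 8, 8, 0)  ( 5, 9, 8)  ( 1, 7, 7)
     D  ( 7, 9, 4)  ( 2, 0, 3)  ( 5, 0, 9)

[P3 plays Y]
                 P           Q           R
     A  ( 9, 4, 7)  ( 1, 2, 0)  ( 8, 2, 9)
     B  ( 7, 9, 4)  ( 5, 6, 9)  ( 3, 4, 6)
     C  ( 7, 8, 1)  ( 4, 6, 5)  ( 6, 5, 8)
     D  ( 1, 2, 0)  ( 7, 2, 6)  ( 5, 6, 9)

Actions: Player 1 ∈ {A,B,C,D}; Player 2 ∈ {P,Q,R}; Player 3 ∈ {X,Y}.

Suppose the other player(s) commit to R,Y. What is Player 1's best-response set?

argmax u_1 = {A}

u_1(A vs R,Y) = 8
u_1(B vs R,Y) = 3
u_1(C vs R,Y) = 6
u_1(D vs R,Y) = 5
max payoff 8 at {A}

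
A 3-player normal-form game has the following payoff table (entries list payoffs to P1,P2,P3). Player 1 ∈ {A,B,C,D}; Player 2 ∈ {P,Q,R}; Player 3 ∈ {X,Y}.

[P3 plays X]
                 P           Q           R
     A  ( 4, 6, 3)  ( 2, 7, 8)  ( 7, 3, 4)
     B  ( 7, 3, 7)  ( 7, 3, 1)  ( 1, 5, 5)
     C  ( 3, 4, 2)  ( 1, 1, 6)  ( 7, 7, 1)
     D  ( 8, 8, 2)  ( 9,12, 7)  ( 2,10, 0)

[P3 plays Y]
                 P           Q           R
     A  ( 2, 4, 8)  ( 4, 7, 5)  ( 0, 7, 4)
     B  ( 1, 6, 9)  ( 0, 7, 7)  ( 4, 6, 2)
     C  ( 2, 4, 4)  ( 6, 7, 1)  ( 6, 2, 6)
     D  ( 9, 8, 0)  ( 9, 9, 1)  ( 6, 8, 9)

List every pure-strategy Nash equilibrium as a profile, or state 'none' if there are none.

(A,P,X): not NE [P1→D gives 8>4; P2→Q gives 7>6; P3→Y gives 8>3]
(A,P,Y): not NE [P1→D gives 9>2; P2→R gives 7>4]
(A,Q,X): not NE [P1→D gives 9>2]
(A,Q,Y): not NE [P1→D gives 9>4; P3→X gives 8>5]
(A,R,X): not NE [P2→Q gives 7>3]
(A,R,Y): not NE [P1→D gives 6>0]
(B,P,X): not NE [P1→D gives 8>7; P2→R gives 5>3; P3→Y gives 9>7]
(B,P,Y): not NE [P1→D gives 9>1; P2→Q gives 7>6]
(B,Q,X): not NE [P1→D gives 9>7; P2→R gives 5>3; P3→Y gives 7>1]
(B,Q,Y): not NE [P1→D gives 9>0]
(B,R,X): not NE [P1→C gives 7>1]
(B,R,Y): not NE [P1→D gives 6>4; P2→Q gives 7>6; P3→X gives 5>2]
(C,P,X): not NE [P1→D gives 8>3; P2→R gives 7>4; P3→Y gives 4>2]
(C,P,Y): not NE [P1→D gives 9>2; P2→Q gives 7>4]
(C,Q,X): not NE [P1→D gives 9>1; P2→R gives 7>1]
(C,Q,Y): not NE [P1→D gives 9>6; P3→X gives 6>1]
(C,R,X): not NE [P3→Y gives 6>1]
(C,R,Y): not NE [P2→Q gives 7>2]
(D,P,X): not NE [P2→Q gives 12>8]
(D,P,Y): not NE [P2→Q gives 9>8; P3→X gives 2>0]
(D,Q,X): NE
(D,Q,Y): not NE [P3→X gives 7>1]
(D,R,X): not NE [P1→C gives 7>2; P2→Q gives 12>10; P3→Y gives 9>0]
(D,R,Y): not NE [P2→Q gives 9>8]

Nash profiles: (D,Q,X)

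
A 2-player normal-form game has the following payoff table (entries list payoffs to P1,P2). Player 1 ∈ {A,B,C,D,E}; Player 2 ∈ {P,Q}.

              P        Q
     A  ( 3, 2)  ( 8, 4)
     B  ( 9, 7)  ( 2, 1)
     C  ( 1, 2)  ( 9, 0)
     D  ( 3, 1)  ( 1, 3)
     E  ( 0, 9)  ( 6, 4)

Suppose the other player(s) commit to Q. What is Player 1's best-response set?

P1 best: {C}

u_1(A vs Q) = 8
u_1(B vs Q) = 2
u_1(C vs Q) = 9
u_1(D vs Q) = 1
u_1(E vs Q) = 6
max payoff 9 at {C}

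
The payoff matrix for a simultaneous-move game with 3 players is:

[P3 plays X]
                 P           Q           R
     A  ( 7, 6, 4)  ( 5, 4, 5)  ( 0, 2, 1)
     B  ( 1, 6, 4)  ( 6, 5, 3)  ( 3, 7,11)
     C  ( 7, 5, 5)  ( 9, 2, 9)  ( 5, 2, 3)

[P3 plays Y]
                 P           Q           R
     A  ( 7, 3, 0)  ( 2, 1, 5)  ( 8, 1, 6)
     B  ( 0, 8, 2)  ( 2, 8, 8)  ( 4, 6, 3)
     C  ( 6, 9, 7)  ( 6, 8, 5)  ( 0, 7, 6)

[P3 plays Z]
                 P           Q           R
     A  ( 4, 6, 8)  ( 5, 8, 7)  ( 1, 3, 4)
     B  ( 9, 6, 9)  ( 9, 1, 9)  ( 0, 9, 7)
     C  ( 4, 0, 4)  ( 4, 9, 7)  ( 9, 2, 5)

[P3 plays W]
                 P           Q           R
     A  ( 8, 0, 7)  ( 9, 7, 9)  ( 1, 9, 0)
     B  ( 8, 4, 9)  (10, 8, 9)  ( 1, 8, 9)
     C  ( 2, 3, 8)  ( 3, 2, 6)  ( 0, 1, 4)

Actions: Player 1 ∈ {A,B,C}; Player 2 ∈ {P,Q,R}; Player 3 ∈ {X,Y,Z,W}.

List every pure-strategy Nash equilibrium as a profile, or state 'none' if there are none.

(A,P,X): not NE [P3→Z gives 8>4]
(A,P,Y): not NE [P3→Z gives 8>0]
(A,P,Z): not NE [P1→B gives 9>4; P2→Q gives 8>6]
(A,P,W): not NE [P2→R gives 9>0; P3→Z gives 8>7]
(A,Q,X): not NE [P1→C gives 9>5; P2→P gives 6>4; P3→W gives 9>5]
(A,Q,Y): not NE [P1→C gives 6>2; P2→P gives 3>1; P3→W gives 9>5]
(A,Q,Z): not NE [P1→B gives 9>5; P3→W gives 9>7]
(A,Q,W): not NE [P1→B gives 10>9; P2→R gives 9>7]
(A,R,X): not NE [P1→C gives 5>0; P2→P gives 6>2; P3→Y gives 6>1]
(A,R,Y): not NE [P2→P gives 3>1]
(A,R,Z): not NE [P1→C gives 9>1; P2→Q gives 8>3; P3→Y gives 6>4]
(A,R,W): not NE [P3→Y gives 6>0]
(B,P,X): not NE [P1→C gives 7>1; P2→R gives 7>6; P3→W gives 9>4]
(B,P,Y): not NE [P1→A gives 7>0; P3→W gives 9>2]
(B,P,Z): not NE [P2→R gives 9>6]
(B,P,W): not NE [P2→R gives 8>4]
(B,Q,X): not NE [P1→C gives 9>6; P2→R gives 7>5; P3→W gives 9>3]
(B,Q,Y): not NE [P1→C gives 6>2; P3→W gives 9>8]
(B,Q,Z): not NE [P2→R gives 9>1]
(B,Q,W): NE
(B,R,X): not NE [P1→C gives 5>3]
(B,R,Y): not NE [P1→A gives 8>4; P2→Q gives 8>6; P3→X gives 11>3]
(B,R,Z): not NE [P1→C gives 9>0; P3→X gives 11>7]
(B,R,W): not NE [P3→X gives 11>9]
(C,P,X): not NE [P3→W gives 8>5]
(C,P,Y): not NE [P1→A gives 7>6; P3→W gives 8>7]
(C,P,Z): not NE [P1→B gives 9>4; P2→Q gives 9>0; P3→W gives 8>4]
(C,P,W): not NE [P1→B gives 8>2]
(C,Q,X): not NE [P2→P gives 5>2]
(C,Q,Y): not NE [P2→P gives 9>8; P3→X gives 9>5]
(C,Q,Z): not NE [P1→B gives 9>4; P3→X gives 9>7]
(C,Q,W): not NE [P1→B gives 10>3; P2→P gives 3>2; P3→X gives 9>6]
(C,R,X): not NE [P2→P gives 5>2; P3→Y gives 6>3]
(C,R,Y): not NE [P1→A gives 8>0; P2→P gives 9>7]
(C,R,Z): not NE [P2→Q gives 9>2; P3→Y gives 6>5]
(C,R,W): not NE [P1→B gives 1>0; P2→P gives 3>1; P3→Y gives 6>4]

Nash profiles: (B,Q,W)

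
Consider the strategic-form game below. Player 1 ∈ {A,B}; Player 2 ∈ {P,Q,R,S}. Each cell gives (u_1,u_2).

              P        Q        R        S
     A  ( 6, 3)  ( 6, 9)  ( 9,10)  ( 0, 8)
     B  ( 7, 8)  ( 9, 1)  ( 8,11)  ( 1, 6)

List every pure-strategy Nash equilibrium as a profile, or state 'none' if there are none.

Nash profiles: (A,R)

(A,P): not NE [P1→B gives 7>6; P2→R gives 10>3]
(A,Q): not NE [P1→B gives 9>6; P2→R gives 10>9]
(A,R): NE
(A,S): not NE [P1→B gives 1>0; P2→R gives 10>8]
(B,P): not NE [P2→R gives 11>8]
(B,Q): not NE [P2→R gives 11>1]
(B,R): not NE [P1→A gives 9>8]
(B,S): not NE [P2→R gives 11>6]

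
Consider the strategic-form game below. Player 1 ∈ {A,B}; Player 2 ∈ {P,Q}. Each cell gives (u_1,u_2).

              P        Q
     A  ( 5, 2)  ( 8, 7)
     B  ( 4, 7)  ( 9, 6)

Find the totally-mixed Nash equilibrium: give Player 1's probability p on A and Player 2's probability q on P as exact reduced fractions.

P1 indiff ⇒ q·5+(1-q)·8 = q·4+(1-q)·9 ⇒ q(1) = (1-q)(1) ⇒ q = 1/2
P2 indiff ⇒ p·2+(1-p)·7 = p·7+(1-p)·6 ⇒ p(-5) = (1-p)(-1) ⇒ p = 1/6

p=1/6, q=1/2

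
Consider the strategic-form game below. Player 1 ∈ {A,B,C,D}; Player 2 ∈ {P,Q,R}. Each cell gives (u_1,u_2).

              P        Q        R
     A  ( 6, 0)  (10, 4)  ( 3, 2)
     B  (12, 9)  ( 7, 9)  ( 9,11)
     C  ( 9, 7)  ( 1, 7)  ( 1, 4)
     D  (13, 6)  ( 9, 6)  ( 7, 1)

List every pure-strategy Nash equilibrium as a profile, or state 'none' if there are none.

(A,P): not NE [P1→D gives 13>6; P2→Q gives 4>0]
(A,Q): NE
(A,R): not NE [P1→B gives 9>3; P2→Q gives 4>2]
(B,P): not NE [P1→D gives 13>12; P2→R gives 11>9]
(B,Q): not NE [P1→A gives 10>7; P2→R gives 11>9]
(B,R): NE
(C,P): not NE [P1→D gives 13>9]
(C,Q): not NE [P1→A gives 10>1]
(C,R): not NE [P1→B gives 9>1; P2→Q gives 7>4]
(D,P): NE
(D,Q): not NE [P1→A gives 10>9]
(D,R): not NE [P1→B gives 9>7; P2→Q gives 6>1]

Nash profiles: (A,Q), (B,R), (D,P)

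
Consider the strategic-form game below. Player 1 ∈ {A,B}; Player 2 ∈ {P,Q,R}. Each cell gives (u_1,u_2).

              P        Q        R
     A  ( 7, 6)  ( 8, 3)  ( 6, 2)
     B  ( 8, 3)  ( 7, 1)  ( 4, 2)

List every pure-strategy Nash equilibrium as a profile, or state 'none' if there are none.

PSNE = {(B,P)}

(A,P): not NE [P1→B gives 8>7]
(A,Q): not NE [P2→P gives 6>3]
(A,R): not NE [P2→P gives 6>2]
(B,P): NE
(B,Q): not NE [P1→A gives 8>7; P2→P gives 3>1]
(B,R): not NE [P1→A gives 6>4; P2→P gives 3>2]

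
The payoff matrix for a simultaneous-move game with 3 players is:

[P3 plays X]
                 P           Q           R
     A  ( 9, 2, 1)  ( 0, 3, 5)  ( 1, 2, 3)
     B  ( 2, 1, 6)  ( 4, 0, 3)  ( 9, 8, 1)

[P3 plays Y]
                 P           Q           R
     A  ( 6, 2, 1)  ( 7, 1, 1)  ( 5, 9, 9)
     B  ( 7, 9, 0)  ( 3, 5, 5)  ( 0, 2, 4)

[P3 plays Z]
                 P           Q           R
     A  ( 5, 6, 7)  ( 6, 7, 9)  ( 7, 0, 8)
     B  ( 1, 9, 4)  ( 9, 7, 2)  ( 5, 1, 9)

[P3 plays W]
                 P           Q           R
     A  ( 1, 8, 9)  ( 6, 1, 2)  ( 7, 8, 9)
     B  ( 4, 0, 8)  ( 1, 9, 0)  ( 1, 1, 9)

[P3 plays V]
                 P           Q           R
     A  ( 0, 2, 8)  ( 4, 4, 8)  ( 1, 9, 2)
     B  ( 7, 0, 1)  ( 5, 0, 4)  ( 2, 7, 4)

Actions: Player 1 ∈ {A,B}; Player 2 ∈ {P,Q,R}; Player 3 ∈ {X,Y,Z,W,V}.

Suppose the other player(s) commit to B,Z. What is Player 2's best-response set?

BR_2 = {P}

u_2(P vs B,Z) = 9
u_2(Q vs B,Z) = 7
u_2(R vs B,Z) = 1
max payoff 9 at {P}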